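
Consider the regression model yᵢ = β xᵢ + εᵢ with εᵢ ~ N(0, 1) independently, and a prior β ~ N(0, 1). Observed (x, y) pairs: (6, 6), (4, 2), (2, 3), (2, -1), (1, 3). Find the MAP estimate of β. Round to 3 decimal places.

log p(β | y) = −Σ(yᵢ − βxᵢ)²/(2·1) − β²/(2·1) + const.
Setting the derivative to zero: Σxᵢ(yᵢ − βxᵢ)/1 − β/1 = 0, so β = Σxᵢyᵢ / (Σxᵢ² + σ²/τ²).
Σxᵢyᵢ = 6·6 + 4·2 + 2·3 + 2·(-1) + 1·3 = 51; Σxᵢ² = 61; σ²/τ² = 1.
β̂_MAP = 51 / (61 + 1) = 51/62 ≈ 0.823.

β̂_MAP = 0.823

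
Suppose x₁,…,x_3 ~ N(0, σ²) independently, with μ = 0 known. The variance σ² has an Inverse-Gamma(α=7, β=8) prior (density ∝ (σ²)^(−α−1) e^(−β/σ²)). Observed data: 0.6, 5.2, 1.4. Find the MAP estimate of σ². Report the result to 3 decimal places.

Sum of squared deviations about the known mean: SS = (0.6−0)² + (5.2−0)² + (1.4−0)² = 29.36.
The Normal likelihood contributes (σ²)^(−n/2) exp(−SS/(2σ²)), so the posterior is Inverse-Gamma(α + n/2, β + SS/2) = Inverse-Gamma(8.5, 22.68).
The mode of Inverse-Gamma(a, b) is b/(a+1) = 22.68/9.5 ≈ 2.387.

σ̂²_MAP = 2.387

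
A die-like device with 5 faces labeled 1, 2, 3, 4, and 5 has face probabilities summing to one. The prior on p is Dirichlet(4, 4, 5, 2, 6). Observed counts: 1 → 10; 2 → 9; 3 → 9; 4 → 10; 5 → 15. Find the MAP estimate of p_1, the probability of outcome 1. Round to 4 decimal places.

MAP estimate: 0.1884

The posterior is Dirichlet(αᵢ + nᵢ) = Dirichlet(14, 13, 14, 12, 21).
For a Dirichlet(a₁,…,a_K) with all aᵢ > 1, the mode has j-th component (aⱼ − 1)/(Σaᵢ − K).
Here Σaᵢ = 74 and K = 5, so p_1 = (14 − 1)/(74 − 5) = 13/69 ≈ 0.1884.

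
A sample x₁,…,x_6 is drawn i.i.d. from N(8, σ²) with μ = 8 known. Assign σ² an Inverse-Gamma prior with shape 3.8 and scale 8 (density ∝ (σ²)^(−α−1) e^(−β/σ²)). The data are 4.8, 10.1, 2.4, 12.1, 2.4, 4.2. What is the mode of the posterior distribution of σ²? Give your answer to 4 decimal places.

σ̂²_MAP = 7.9885

Sum of squared deviations about the known mean: SS = (4.8−8)² + (10.1−8)² + (2.4−8)² + (12.1−8)² + (2.4−8)² + (4.2−8)² = 108.62.
The Normal likelihood contributes (σ²)^(−n/2) exp(−SS/(2σ²)), so the posterior is Inverse-Gamma(α + n/2, β + SS/2) = Inverse-Gamma(6.8, 62.31).
The mode of Inverse-Gamma(a, b) is b/(a+1) = 62.31/7.8 ≈ 7.9885.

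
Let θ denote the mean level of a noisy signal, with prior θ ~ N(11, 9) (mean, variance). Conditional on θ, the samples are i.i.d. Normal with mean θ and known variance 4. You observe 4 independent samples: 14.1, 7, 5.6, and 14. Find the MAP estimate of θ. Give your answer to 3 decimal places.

θ̂_MAP = 10.258

n = 4; x̄ = (14.1 + 7 + 5.6 + 14)/4 = 40.7/4 = 10.175.
For a Normal prior and Normal likelihood with known variance, the posterior is Normal; its mode equals its mean, the precision-weighted average.
Prior precision 1/σ₀² = 1/9; data precision n/σ² = 4/4 = 1.
θ̂ = ((1/9)·11 + 1·10.175) / (1/9 + 1) = (4103/360)/(10/9) = 10.2575 ≈ 10.258.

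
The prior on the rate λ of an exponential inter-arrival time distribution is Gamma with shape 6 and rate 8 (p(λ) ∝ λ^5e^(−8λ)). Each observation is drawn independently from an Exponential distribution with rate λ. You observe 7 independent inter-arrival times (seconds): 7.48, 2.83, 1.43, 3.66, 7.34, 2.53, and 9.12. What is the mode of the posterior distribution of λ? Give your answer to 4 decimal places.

The Exponential(rate=λ) likelihood is ∝ λ^n e^(−λΣtᵢ). Here n = 7 and Σtᵢ = 7.48 + 2.83 + 1.43 + 3.66 + 7.34 + 2.53 + 9.12 = 34.39.
Posterior ∝ λ^5e^(−8λ) · λ^7e^(−34.39λ) = λ^12e^(−42.39λ), i.e. Gamma(13, 42.39).
Mode = (a−1)/b = 12/42.39 ≈ 0.2831.

λ̂_MAP = 0.2831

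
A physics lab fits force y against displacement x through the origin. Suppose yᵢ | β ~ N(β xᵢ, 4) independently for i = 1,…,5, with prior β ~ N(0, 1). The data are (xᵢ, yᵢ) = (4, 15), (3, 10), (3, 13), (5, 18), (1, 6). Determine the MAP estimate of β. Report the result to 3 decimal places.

log p(β | y) = −Σ(yᵢ − βxᵢ)²/(2·4) − β²/(2·1) + const.
Setting the derivative to zero: Σxᵢ(yᵢ − βxᵢ)/4 − β/1 = 0, so β = Σxᵢyᵢ / (Σxᵢ² + σ²/τ²).
Σxᵢyᵢ = 4·15 + 3·10 + 3·13 + 5·18 + 1·6 = 225; Σxᵢ² = 60; σ²/τ² = 4.
β̂_MAP = 225 / (60 + 4) = 225/64 ≈ 3.516.

β̂_MAP = 3.516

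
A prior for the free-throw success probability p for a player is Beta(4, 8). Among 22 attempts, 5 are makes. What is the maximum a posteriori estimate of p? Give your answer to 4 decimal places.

Prior: Beta(4, 8).
Data: 5 successes in 22 trials. The binomial likelihood contributes p^5(1−p)^17, so the posterior is Beta(4+5, 8+17) = Beta(9, 25).
For Beta(a, b) with a, b > 1 the mode is (a−1)/(a+b−2) = 8/32 ≈ 0.2500.

p̂_MAP = 0.2500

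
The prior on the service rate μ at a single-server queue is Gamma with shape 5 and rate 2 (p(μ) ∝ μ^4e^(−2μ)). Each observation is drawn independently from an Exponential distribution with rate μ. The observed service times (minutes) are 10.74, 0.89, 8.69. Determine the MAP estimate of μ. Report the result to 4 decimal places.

μ̂_MAP = 0.3136

The Exponential(rate=μ) likelihood is ∝ μ^n e^(−μΣtᵢ). Here n = 3 and Σtᵢ = 10.74 + 0.89 + 8.69 = 20.32.
Posterior ∝ μ^4e^(−2μ) · μ^3e^(−20.32μ) = μ^7e^(−22.32μ), i.e. Gamma(8, 22.32).
Mode = (a−1)/b = 7/22.32 ≈ 0.3136.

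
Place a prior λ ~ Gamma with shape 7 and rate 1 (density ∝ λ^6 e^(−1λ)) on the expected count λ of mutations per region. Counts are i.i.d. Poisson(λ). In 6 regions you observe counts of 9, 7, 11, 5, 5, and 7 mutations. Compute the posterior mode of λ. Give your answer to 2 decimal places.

λ̂_MAP = 7.14

Σxᵢ = 9+7+11+5+5+7 = 44, with n = 6.
Posterior ∝ λ^6e^(−1λ) · λ^44e^(−6λ) = λ^50e^(−7λ), i.e. Gamma(shape=51, rate=7).
The mode of a Gamma(a, b) with a ≥ 1 (shape–rate) is (a−1)/b = 50/7 ≈ 7.14.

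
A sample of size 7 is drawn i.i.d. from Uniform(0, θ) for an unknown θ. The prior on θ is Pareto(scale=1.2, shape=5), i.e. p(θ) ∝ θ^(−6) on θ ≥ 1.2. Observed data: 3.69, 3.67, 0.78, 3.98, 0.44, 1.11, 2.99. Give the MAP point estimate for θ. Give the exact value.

The Uniform(0, θ) likelihood is θ^(−n) for θ ≥ max(xᵢ), zero otherwise. Here max(xᵢ) = 3.98.
Posterior ∝ θ^(−6) · θ^(−7) = θ^(−13) on θ ≥ max(1.2, 3.98) = 3.98.
This density is strictly decreasing in θ, so the posterior mode lies at the lower boundary of the support.

θ̂_MAP = 3.98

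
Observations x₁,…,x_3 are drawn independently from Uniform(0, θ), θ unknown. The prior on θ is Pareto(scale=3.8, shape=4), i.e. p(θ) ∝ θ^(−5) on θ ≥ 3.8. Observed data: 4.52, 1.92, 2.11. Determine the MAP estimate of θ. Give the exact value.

θ̂_MAP = 4.52

The Uniform(0, θ) likelihood is θ^(−n) for θ ≥ max(xᵢ), zero otherwise. Here max(xᵢ) = 4.52.
Posterior ∝ θ^(−5) · θ^(−3) = θ^(−8) on θ ≥ max(3.8, 4.52) = 4.52.
This density is strictly decreasing in θ, so the posterior mode lies at the lower boundary of the support.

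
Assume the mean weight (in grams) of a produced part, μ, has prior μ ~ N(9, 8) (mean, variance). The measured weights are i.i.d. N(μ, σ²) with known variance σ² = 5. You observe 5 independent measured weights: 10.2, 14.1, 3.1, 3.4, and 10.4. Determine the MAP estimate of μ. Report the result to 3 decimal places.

μ̂_MAP = 8.324

n = 5; x̄ = (10.2 + 14.1 + 3.1 + 3.4 + 10.4)/5 = 41.2/5 = 8.24.
For a Normal prior and Normal likelihood with known variance, the posterior is Normal; its mode equals its mean, the precision-weighted average.
Prior precision 1/σ₀² = 1/8 = 0.125; data precision n/σ² = 5/5 = 1.
μ̂ = (0.125·9 + 1·8.24) / (0.125 + 1) = 9.365/1.125 = 1873/225 ≈ 8.324.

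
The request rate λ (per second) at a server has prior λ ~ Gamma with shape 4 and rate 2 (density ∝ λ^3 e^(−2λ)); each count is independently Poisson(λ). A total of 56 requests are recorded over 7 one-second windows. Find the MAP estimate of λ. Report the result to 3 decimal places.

λ̂_MAP = 6.556

Σxᵢ = 56, n = 7.
Posterior ∝ λ^3e^(−2λ) · λ^56e^(−7λ) = λ^59e^(−9λ), i.e. Gamma(shape=60, rate=9).
The mode of a Gamma(a, b) with a ≥ 1 (shape–rate) is (a−1)/b = 59/9 ≈ 6.556.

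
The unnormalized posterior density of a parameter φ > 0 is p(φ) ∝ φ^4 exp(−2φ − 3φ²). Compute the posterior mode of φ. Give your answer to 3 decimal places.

ℓ'(φ) = 4/φ − 2 − 6φ. Setting this to zero and multiplying by φ: 6φ² + 2φ − 4 = 0.
φ = (−2 + √(2² + 4·6·4)) / (2·6) = (−2 + √100) / 12 = (−2 + 10)/12 = 2/3.
ℓ''(φ) = −4/φ² − 6 < 0, confirming a maximum.

φ̂_MAP = 0.667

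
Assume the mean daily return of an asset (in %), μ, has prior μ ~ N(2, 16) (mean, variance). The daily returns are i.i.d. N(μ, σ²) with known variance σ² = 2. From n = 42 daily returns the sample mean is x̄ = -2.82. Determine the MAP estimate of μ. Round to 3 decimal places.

n = 42, x̄ = -2.82.
For a Normal prior and Normal likelihood with known variance, the posterior is Normal; its mode equals its mean, the precision-weighted average.
Prior precision 1/σ₀² = 1/16 = 0.0625; data precision n/σ² = 42/2 = 21.
μ̂ = (0.0625·2 + 21·(-2.82)) / (0.0625 + 21) = (-59.095)/21.0625 = -23638/8425 ≈ -2.806.

μ̂_MAP = -2.806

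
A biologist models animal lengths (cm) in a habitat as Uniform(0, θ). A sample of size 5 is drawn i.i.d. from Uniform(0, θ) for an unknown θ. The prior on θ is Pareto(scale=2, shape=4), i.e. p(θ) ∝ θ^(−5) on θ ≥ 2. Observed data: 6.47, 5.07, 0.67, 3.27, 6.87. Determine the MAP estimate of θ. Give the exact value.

The Uniform(0, θ) likelihood is θ^(−n) for θ ≥ max(xᵢ), zero otherwise. Here max(xᵢ) = 6.87.
Posterior ∝ θ^(−5) · θ^(−5) = θ^(−10) on θ ≥ max(2, 6.87) = 6.87.
This density is strictly decreasing in θ, so the posterior mode lies at the lower boundary of the support.

θ̂_MAP = 6.87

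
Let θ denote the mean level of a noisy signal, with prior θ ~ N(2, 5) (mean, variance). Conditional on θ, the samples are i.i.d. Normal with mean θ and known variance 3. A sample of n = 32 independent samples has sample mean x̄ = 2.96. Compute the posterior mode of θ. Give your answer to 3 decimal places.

θ̂_MAP = 2.942

n = 32, x̄ = 2.96.
For a Normal prior and Normal likelihood with known variance, the posterior is Normal; its mode equals its mean, the precision-weighted average.
Prior precision 1/σ₀² = 1/5 = 0.2; data precision n/σ² = 32/3.
θ̂ = (0.2·2 + (32/3)·2.96) / (0.2 + 32/3) = (2398/75)/(163/15) = 2398/815 ≈ 2.942.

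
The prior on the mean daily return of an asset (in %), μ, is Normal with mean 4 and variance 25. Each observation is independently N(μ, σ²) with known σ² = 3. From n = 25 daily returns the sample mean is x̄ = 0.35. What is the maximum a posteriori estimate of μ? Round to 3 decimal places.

n = 25, x̄ = 0.35.
For a Normal prior and Normal likelihood with known variance, the posterior is Normal; its mode equals its mean, the precision-weighted average.
Prior precision 1/σ₀² = 1/25 = 0.04; data precision n/σ² = 25/3.
μ̂ = (0.04·4 + (25/3)·0.35) / (0.04 + 25/3) = (923/300)/(628/75) = 923/2512 ≈ 0.367.

μ̂_MAP = 0.367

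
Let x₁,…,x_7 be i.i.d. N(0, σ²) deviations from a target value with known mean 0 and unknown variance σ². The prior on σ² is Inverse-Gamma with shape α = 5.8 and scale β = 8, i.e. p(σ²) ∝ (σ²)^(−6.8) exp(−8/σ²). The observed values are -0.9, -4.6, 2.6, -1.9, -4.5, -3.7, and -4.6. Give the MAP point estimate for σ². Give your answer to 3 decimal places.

σ̂²_MAP = 5.021

Sum of squared deviations about the known mean: SS = (-0.9−0)² + (-4.6−0)² + (2.6−0)² + (-1.9−0)² + (-4.5−0)² + (-3.7−0)² + (-4.6−0)² = 87.44.
The Normal likelihood contributes (σ²)^(−n/2) exp(−SS/(2σ²)), so the posterior is Inverse-Gamma(α + n/2, β + SS/2) = Inverse-Gamma(9.3, 51.72).
The mode of Inverse-Gamma(a, b) is b/(a+1) = 51.72/10.3 ≈ 5.021.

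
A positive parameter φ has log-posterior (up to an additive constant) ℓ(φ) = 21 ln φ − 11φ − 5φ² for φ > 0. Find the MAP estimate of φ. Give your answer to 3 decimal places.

ℓ'(φ) = 21/φ − 11 − 10φ. Setting this to zero and multiplying by φ: 10φ² + 11φ − 21 = 0.
φ = (−11 + √(11² + 4·10·21)) / (2·10) = (−11 + √961) / 20 = (−11 + 31)/20 = 1.
ℓ''(φ) = −21/φ² − 10 < 0, confirming a maximum.

φ̂_MAP = 1.000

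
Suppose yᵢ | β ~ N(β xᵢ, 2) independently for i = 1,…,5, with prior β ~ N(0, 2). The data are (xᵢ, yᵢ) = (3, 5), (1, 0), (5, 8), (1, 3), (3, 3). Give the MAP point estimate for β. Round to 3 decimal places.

log p(β | y) = −Σ(yᵢ − βxᵢ)²/(2·2) − β²/(2·2) + const.
Setting the derivative to zero: Σxᵢ(yᵢ − βxᵢ)/2 − β/2 = 0, so β = Σxᵢyᵢ / (Σxᵢ² + σ²/τ²).
Σxᵢyᵢ = 3·5 + 1·0 + 5·8 + 1·3 + 3·3 = 67; Σxᵢ² = 45; σ²/τ² = 1.
β̂_MAP = 67 / (45 + 1) = 67/46 ≈ 1.457.

β̂_MAP = 1.457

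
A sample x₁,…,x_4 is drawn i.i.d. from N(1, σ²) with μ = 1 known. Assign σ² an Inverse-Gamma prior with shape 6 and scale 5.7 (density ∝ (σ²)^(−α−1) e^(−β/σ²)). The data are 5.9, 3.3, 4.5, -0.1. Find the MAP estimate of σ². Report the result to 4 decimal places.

Sum of squared deviations about the known mean: SS = (5.9−1)² + (3.3−1)² + (4.5−1)² + (-0.1−1)² = 42.76.
The Normal likelihood contributes (σ²)^(−n/2) exp(−SS/(2σ²)), so the posterior is Inverse-Gamma(α + n/2, β + SS/2) = Inverse-Gamma(8, 27.08).
The mode of Inverse-Gamma(a, b) is b/(a+1) = 27.08/9 ≈ 3.0089.

σ̂²_MAP = 3.0089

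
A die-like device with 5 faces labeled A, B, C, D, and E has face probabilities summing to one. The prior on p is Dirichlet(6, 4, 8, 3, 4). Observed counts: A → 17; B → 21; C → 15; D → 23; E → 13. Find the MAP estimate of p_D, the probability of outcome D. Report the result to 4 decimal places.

MAP estimate of p_D = 0.2294

The posterior is Dirichlet(αᵢ + nᵢ) = Dirichlet(23, 25, 23, 26, 17).
For a Dirichlet(a₁,…,a_K) with all aᵢ > 1, the mode has j-th component (aⱼ − 1)/(Σaᵢ − K).
Here Σaᵢ = 114 and K = 5, so p_D = (26 − 1)/(114 − 5) = 25/109 ≈ 0.2294.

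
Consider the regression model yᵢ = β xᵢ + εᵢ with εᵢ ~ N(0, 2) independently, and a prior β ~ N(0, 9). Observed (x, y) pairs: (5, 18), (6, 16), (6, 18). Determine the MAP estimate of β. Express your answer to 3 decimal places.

log p(β | y) = −Σ(yᵢ − βxᵢ)²/(2·2) − β²/(2·9) + const.
Setting the derivative to zero: Σxᵢ(yᵢ − βxᵢ)/2 − β/9 = 0, so β = Σxᵢyᵢ / (Σxᵢ² + σ²/τ²).
Σxᵢyᵢ = 5·18 + 6·16 + 6·18 = 294; Σxᵢ² = 97; σ²/τ² = 2/9.
β̂_MAP = 294 / (97 + 2/9) = 294/(875/9) = 378/125 ≈ 3.024.

β̂_MAP = 3.024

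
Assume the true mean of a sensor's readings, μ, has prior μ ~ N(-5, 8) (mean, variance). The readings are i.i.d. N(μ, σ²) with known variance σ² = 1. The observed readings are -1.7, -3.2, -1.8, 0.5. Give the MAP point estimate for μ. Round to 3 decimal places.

n = 4; x̄ = ((-1.7) + (-3.2) + (-1.8) + 0.5)/4 = -6.2/4 = -1.55.
For a Normal prior and Normal likelihood with known variance, the posterior is Normal; its mode equals its mean, the precision-weighted average.
Prior precision 1/σ₀² = 1/8 = 0.125; data precision n/σ² = 4/1 = 4.
μ̂ = (0.125·(-5) + 4·(-1.55)) / (0.125 + 4) = (-6.825)/4.125 = -91/55 ≈ -1.655.

μ̂_MAP = -1.655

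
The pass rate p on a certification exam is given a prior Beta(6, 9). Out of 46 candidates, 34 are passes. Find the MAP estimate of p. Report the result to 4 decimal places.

Prior: Beta(6, 9).
Data: 34 successes in 46 trials. The binomial likelihood contributes p^34(1−p)^12, so the posterior is Beta(6+34, 9+12) = Beta(40, 21).
For Beta(a, b) with a, b > 1 the mode is (a−1)/(a+b−2) = 39/59 ≈ 0.6610.

p̂_MAP = 0.6610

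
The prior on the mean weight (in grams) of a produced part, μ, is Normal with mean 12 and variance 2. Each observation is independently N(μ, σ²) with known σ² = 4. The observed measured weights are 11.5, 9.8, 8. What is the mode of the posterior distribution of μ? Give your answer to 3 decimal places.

μ̂_MAP = 10.660

n = 3; x̄ = (11.5 + 9.8 + 8)/3 = 29.3/3 = 293/30 ≈ 9.7667.
For a Normal prior and Normal likelihood with known variance, the posterior is Normal; its mode equals its mean, the precision-weighted average.
Prior precision 1/σ₀² = 1/2 = 0.5; data precision n/σ² = 3/4 = 0.75.
μ̂ = (0.5·12 + 0.75·(293/30)) / (0.5 + 0.75) = 13.325/1.25 = 10.660.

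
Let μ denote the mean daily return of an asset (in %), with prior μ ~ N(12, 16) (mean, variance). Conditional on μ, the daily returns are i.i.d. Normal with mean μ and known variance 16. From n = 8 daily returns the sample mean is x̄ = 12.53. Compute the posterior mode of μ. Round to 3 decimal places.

μ̂_MAP = 12.471

n = 8, x̄ = 12.53.
For a Normal prior and Normal likelihood with known variance, the posterior is Normal; its mode equals its mean, the precision-weighted average.
Prior precision 1/σ₀² = 1/16 = 0.0625; data precision n/σ² = 8/16 = 0.5.
μ̂ = (0.0625·12 + 0.5·12.53) / (0.0625 + 0.5) = 7.015/0.5625 = 2806/225 ≈ 12.471.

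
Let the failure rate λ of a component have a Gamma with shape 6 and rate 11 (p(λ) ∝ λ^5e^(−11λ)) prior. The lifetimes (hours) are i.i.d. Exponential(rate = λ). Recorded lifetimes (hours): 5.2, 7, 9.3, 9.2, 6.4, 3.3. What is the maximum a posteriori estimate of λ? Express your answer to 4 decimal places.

λ̂_MAP = 0.2140

The Exponential(rate=λ) likelihood is ∝ λ^n e^(−λΣtᵢ). Here n = 6 and Σtᵢ = 5.2 + 7 + 9.3 + 9.2 + 6.4 + 3.3 = 40.4.
Posterior ∝ λ^5e^(−11λ) · λ^6e^(−40.4λ) = λ^11e^(−51.4λ), i.e. Gamma(12, 51.4).
Mode = (a−1)/b = 11/51.4 ≈ 0.2140.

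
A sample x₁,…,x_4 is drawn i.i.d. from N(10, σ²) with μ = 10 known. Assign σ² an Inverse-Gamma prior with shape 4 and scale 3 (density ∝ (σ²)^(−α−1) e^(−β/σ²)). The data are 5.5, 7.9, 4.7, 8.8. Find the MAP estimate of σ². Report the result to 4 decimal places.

Sum of squared deviations about the known mean: SS = (5.5−10)² + (7.9−10)² + (4.7−10)² + (8.8−10)² = 54.19.
The Normal likelihood contributes (σ²)^(−n/2) exp(−SS/(2σ²)), so the posterior is Inverse-Gamma(α + n/2, β + SS/2) = Inverse-Gamma(6, 30.095).
The mode of Inverse-Gamma(a, b) is b/(a+1) = 30.095/7 ≈ 4.2993.

σ̂²_MAP = 4.2993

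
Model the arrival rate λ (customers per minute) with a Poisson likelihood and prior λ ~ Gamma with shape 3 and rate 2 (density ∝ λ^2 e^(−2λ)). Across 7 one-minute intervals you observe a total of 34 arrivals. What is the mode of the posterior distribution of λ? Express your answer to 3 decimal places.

λ̂_MAP = 4.000

Σxᵢ = 34, n = 7.
Posterior ∝ λ^2e^(−2λ) · λ^34e^(−7λ) = λ^36e^(−9λ), i.e. Gamma(shape=37, rate=9).
The mode of a Gamma(a, b) with a ≥ 1 (shape–rate) is (a−1)/b = 36/9 ≈ 4.000.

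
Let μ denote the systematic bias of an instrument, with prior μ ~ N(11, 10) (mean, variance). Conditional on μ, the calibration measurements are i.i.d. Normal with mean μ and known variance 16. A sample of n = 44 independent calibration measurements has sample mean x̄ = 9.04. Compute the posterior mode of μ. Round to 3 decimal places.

n = 44, x̄ = 9.04.
For a Normal prior and Normal likelihood with known variance, the posterior is Normal; its mode equals its mean, the precision-weighted average.
Prior precision 1/σ₀² = 1/10 = 0.1; data precision n/σ² = 44/16 = 2.75.
μ̂ = (0.1·11 + 2.75·9.04) / (0.1 + 2.75) = 25.96/2.85 = 2596/285 ≈ 9.109.

μ̂_MAP = 9.109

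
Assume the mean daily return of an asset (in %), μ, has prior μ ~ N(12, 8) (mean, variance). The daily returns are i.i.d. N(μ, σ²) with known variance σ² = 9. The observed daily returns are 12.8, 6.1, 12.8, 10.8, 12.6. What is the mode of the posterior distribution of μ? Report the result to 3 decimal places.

μ̂_MAP = 11.200

n = 5; x̄ = (12.8 + 6.1 + 12.8 + 10.8 + 12.6)/5 = 55.1/5 = 11.02.
For a Normal prior and Normal likelihood with known variance, the posterior is Normal; its mode equals its mean, the precision-weighted average.
Prior precision 1/σ₀² = 1/8 = 0.125; data precision n/σ² = 5/9.
μ̂ = (0.125·12 + (5/9)·11.02) / (0.125 + 5/9) = (343/45)/(49/72) = 11.200.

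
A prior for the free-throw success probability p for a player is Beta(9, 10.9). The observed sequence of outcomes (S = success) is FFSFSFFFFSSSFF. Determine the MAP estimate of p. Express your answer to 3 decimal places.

Prior: Beta(9, 10.9).
Data: 5 successes in 14 trials (from the sequence). The binomial likelihood contributes p^5(1−p)^9, so the posterior is Beta(9+5, 10.9+9) = Beta(14, 19.9).
For Beta(a, b) with a, b > 1 the mode is (a−1)/(a+b−2) = 13/31.9 ≈ 0.408.

p̂_MAP = 0.408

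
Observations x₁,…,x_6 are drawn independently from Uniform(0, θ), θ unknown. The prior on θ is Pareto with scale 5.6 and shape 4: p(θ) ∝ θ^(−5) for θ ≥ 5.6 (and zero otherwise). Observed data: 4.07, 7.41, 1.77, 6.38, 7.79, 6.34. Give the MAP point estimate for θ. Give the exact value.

The Uniform(0, θ) likelihood is θ^(−n) for θ ≥ max(xᵢ), zero otherwise. Here max(xᵢ) = 7.79.
Posterior ∝ θ^(−5) · θ^(−6) = θ^(−11) on θ ≥ max(5.6, 7.79) = 7.79.
This density is strictly decreasing in θ, so the posterior mode lies at the lower boundary of the support.

θ̂_MAP = 7.79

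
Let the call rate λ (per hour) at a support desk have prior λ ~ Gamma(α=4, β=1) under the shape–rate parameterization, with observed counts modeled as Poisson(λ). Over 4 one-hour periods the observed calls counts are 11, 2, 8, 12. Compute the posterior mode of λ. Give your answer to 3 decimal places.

Σxᵢ = 11+2+8+12 = 33, with n = 4.
Posterior ∝ λ^3e^(−1λ) · λ^33e^(−4λ) = λ^36e^(−5λ), i.e. Gamma(shape=37, rate=5).
The mode of a Gamma(a, b) with a ≥ 1 (shape–rate) is (a−1)/b = 36/5 ≈ 7.200.

λ̂_MAP = 7.200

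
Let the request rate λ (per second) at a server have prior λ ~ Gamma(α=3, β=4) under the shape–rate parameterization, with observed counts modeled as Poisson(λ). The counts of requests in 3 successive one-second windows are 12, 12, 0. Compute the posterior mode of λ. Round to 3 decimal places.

Σxᵢ = 12+12+0 = 24, with n = 3.
Posterior ∝ λ^2e^(−4λ) · λ^24e^(−3λ) = λ^26e^(−7λ), i.e. Gamma(shape=27, rate=7).
The mode of a Gamma(a, b) with a ≥ 1 (shape–rate) is (a−1)/b = 26/7 ≈ 3.714.

λ̂_MAP = 3.714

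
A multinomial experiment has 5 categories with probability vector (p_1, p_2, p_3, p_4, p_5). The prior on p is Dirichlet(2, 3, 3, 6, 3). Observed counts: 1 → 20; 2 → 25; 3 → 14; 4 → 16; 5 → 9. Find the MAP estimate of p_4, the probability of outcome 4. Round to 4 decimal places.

MAP estimate: 0.2188

The posterior is Dirichlet(αᵢ + nᵢ) = Dirichlet(22, 28, 17, 22, 12).
For a Dirichlet(a₁,…,a_K) with all aᵢ > 1, the mode has j-th component (aⱼ − 1)/(Σaᵢ − K).
Here Σaᵢ = 101 and K = 5, so p_4 = (22 − 1)/(101 − 5) = 21/96 ≈ 0.2188.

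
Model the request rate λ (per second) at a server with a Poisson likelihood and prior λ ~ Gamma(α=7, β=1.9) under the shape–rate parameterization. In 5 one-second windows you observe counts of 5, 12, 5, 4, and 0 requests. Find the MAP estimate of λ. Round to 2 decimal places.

λ̂_MAP = 4.64

Σxᵢ = 5+12+5+4+0 = 26, with n = 5.
Posterior ∝ λ^6e^(−1.9λ) · λ^26e^(−5λ) = λ^32e^(−6.9λ), i.e. Gamma(shape=33, rate=6.9).
The mode of a Gamma(a, b) with a ≥ 1 (shape–rate) is (a−1)/b = 32/6.9 ≈ 4.64.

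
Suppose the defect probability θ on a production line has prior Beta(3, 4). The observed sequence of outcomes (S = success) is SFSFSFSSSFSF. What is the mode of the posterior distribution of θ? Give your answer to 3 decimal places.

Prior: Beta(3, 4).
Data: 7 successes in 12 trials (from the sequence). The binomial likelihood contributes θ^7(1−θ)^5, so the posterior is Beta(3+7, 4+5) = Beta(10, 9).
For Beta(a, b) with a, b > 1 the mode is (a−1)/(a+b−2) = 9/17 ≈ 0.529.

θ̂_MAP = 0.529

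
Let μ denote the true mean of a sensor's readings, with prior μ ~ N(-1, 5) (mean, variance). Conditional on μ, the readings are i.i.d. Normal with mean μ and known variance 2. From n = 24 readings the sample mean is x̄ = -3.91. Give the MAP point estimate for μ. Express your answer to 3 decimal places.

n = 24, x̄ = -3.91.
For a Normal prior and Normal likelihood with known variance, the posterior is Normal; its mode equals its mean, the precision-weighted average.
Prior precision 1/σ₀² = 1/5 = 0.2; data precision n/σ² = 24/2 = 12.
μ̂ = (0.2·(-1) + 12·(-3.91)) / (0.2 + 12) = (-47.12)/12.2 = -1178/305 ≈ -3.862.

μ̂_MAP = -3.862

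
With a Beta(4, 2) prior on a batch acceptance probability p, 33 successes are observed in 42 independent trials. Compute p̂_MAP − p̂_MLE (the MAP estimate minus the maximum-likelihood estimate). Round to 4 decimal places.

Posterior is Beta(37, 11); MAP = (37−1)/(48−2) = 36/46 ≈ 0.78261.
MLE ignores the prior: p̂_MLE = k/n = 33/42 ≈ 0.78571.
Difference = 36/46 − 33/42 = -1/322 ≈ -0.0031.

MAP − MLE = -0.0031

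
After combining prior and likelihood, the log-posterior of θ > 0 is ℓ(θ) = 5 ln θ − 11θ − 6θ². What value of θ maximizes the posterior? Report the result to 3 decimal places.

θ̂_MAP = 0.333

ℓ'(θ) = 5/θ − 11 − 12θ. Setting this to zero and multiplying by θ: 12θ² + 11θ − 5 = 0.
θ = (−11 + √(11² + 4·12·5)) / (2·12) = (−11 + √361) / 24 = (−11 + 19)/24 = 1/3.
ℓ''(θ) = −5/θ² − 12 < 0, confirming a maximum.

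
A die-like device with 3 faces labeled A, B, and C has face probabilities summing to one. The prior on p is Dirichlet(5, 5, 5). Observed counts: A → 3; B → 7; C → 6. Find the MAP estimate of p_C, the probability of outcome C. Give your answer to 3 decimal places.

The posterior is Dirichlet(αᵢ + nᵢ) = Dirichlet(8, 12, 11).
For a Dirichlet(a₁,…,a_K) with all aᵢ > 1, the mode has j-th component (aⱼ − 1)/(Σaᵢ − K).
Here Σaᵢ = 31 and K = 3, so p_C = (11 − 1)/(31 − 3) = 10/28 ≈ 0.357.

MAP estimate of p_C = 0.357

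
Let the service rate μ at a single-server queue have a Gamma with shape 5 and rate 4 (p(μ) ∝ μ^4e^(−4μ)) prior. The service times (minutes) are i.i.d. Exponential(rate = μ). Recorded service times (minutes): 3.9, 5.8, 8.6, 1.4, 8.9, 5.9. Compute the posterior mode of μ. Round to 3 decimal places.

The Exponential(rate=μ) likelihood is ∝ μ^n e^(−μΣtᵢ). Here n = 6 and Σtᵢ = 3.9 + 5.8 + 8.6 + 1.4 + 8.9 + 5.9 = 34.5.
Posterior ∝ μ^4e^(−4μ) · μ^6e^(−34.5μ) = μ^10e^(−38.5μ), i.e. Gamma(11, 38.5).
Mode = (a−1)/b = 10/38.5 ≈ 0.260.

μ̂_MAP = 0.260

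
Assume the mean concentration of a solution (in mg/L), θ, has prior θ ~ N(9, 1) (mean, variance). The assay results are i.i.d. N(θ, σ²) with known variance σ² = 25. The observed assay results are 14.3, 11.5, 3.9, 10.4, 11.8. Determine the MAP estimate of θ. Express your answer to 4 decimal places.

n = 5; x̄ = (14.3 + 11.5 + 3.9 + 10.4 + 11.8)/5 = 51.9/5 = 10.38.
For a Normal prior and Normal likelihood with known variance, the posterior is Normal; its mode equals its mean, the precision-weighted average.
Prior precision 1/σ₀² = 1/1 = 1; data precision n/σ² = 5/25 = 0.2.
θ̂ = (1·9 + 0.2·10.38) / (1 + 0.2) = 11.076/1.2 = 9.2300.

θ̂_MAP = 9.2300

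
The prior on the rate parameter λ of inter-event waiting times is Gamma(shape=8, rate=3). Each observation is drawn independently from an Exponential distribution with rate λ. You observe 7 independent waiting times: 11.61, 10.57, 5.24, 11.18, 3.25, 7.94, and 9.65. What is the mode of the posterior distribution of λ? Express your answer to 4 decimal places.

The Exponential(rate=λ) likelihood is ∝ λ^n e^(−λΣtᵢ). Here n = 7 and Σtᵢ = 11.61 + 10.57 + 5.24 + 11.18 + 3.25 + 7.94 + 9.65 = 59.44.
Posterior ∝ λ^7e^(−3λ) · λ^7e^(−59.44λ) = λ^14e^(−62.44λ), i.e. Gamma(15, 62.44).
Mode = (a−1)/b = 14/62.44 ≈ 0.2242.

λ̂_MAP = 0.2242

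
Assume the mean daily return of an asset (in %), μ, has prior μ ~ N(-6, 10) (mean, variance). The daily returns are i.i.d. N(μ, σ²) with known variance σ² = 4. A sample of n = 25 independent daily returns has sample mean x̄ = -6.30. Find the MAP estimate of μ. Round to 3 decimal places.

μ̂_MAP = -6.295

n = 25, x̄ = -6.30.
For a Normal prior and Normal likelihood with known variance, the posterior is Normal; its mode equals its mean, the precision-weighted average.
Prior precision 1/σ₀² = 1/10 = 0.1; data precision n/σ² = 25/4 = 6.25.
μ̂ = (0.1·(-6) + 6.25·(-6.3)) / (0.1 + 6.25) = (-39.975)/6.35 = -1599/254 ≈ -6.295.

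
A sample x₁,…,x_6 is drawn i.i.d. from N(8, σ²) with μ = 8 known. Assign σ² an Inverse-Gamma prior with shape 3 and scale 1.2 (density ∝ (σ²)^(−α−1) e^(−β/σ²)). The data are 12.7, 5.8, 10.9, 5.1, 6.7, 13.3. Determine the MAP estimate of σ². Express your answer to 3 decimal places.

σ̂²_MAP = 5.424

Sum of squared deviations about the known mean: SS = (12.7−8)² + (5.8−8)² + (10.9−8)² + (5.1−8)² + (6.7−8)² + (13.3−8)² = 73.53.
The Normal likelihood contributes (σ²)^(−n/2) exp(−SS/(2σ²)), so the posterior is Inverse-Gamma(α + n/2, β + SS/2) = Inverse-Gamma(6, 37.965).
The mode of Inverse-Gamma(a, b) is b/(a+1) = 37.965/7 ≈ 5.424.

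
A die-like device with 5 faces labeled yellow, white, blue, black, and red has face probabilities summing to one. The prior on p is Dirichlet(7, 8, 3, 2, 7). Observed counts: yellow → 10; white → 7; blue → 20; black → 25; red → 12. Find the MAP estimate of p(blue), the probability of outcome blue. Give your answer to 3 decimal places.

The posterior is Dirichlet(αᵢ + nᵢ) = Dirichlet(17, 15, 23, 27, 19).
For a Dirichlet(a₁,…,a_K) with all aᵢ > 1, the mode has j-th component (aⱼ − 1)/(Σaᵢ − K).
Here Σaᵢ = 101 and K = 5, so p(blue) = (23 − 1)/(101 − 5) = 22/96 ≈ 0.229.

MAP estimate of p(blue) = 0.229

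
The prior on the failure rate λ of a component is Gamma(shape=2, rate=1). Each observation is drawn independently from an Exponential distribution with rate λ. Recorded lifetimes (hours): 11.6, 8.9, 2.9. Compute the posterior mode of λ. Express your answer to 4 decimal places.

The Exponential(rate=λ) likelihood is ∝ λ^n e^(−λΣtᵢ). Here n = 3 and Σtᵢ = 11.6 + 8.9 + 2.9 = 23.4.
Posterior ∝ λe^(−1λ) · λ^3e^(−23.4λ) = λ^4e^(−24.4λ), i.e. Gamma(5, 24.4).
Mode = (a−1)/b = 4/24.4 ≈ 0.1639.

λ̂_MAP = 0.1639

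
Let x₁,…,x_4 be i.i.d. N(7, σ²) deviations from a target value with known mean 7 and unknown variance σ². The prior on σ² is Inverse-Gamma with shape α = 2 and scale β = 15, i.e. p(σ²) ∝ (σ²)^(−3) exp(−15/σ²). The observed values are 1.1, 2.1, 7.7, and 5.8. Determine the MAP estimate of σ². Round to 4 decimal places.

σ̂²_MAP = 9.0750

Sum of squared deviations about the known mean: SS = (1.1−7)² + (2.1−7)² + (7.7−7)² + (5.8−7)² = 60.75.
The Normal likelihood contributes (σ²)^(−n/2) exp(−SS/(2σ²)), so the posterior is Inverse-Gamma(α + n/2, β + SS/2) = Inverse-Gamma(4, 45.375).
The mode of Inverse-Gamma(a, b) is b/(a+1) = 45.375/5 ≈ 9.0750.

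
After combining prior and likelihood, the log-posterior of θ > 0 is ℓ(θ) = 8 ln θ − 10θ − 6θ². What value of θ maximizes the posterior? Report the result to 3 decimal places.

θ̂_MAP = 0.500

ℓ'(θ) = 8/θ − 10 − 12θ. Setting this to zero and multiplying by θ: 12θ² + 10θ − 8 = 0.
θ = (−10 + √(10² + 4·12·8)) / (2·12) = (−10 + √484) / 24 = (−10 + 22)/24 = 1/2.
ℓ''(θ) = −8/θ² − 12 < 0, confirming a maximum.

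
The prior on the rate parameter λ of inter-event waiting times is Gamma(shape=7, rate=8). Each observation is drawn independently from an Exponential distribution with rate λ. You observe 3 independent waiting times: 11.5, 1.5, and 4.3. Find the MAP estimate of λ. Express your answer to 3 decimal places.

λ̂_MAP = 0.356

The Exponential(rate=λ) likelihood is ∝ λ^n e^(−λΣtᵢ). Here n = 3 and Σtᵢ = 11.5 + 1.5 + 4.3 = 17.3.
Posterior ∝ λ^6e^(−8λ) · λ^3e^(−17.3λ) = λ^9e^(−25.3λ), i.e. Gamma(10, 25.3).
Mode = (a−1)/b = 9/25.3 ≈ 0.356.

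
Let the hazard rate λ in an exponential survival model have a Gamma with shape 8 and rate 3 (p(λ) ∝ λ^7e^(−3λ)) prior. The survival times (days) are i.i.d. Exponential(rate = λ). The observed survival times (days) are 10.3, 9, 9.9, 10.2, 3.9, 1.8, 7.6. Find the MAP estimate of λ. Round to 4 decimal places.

λ̂_MAP = 0.2513

The Exponential(rate=λ) likelihood is ∝ λ^n e^(−λΣtᵢ). Here n = 7 and Σtᵢ = 10.3 + 9 + 9.9 + 10.2 + 3.9 + 1.8 + 7.6 = 52.7.
Posterior ∝ λ^7e^(−3λ) · λ^7e^(−52.7λ) = λ^14e^(−55.7λ), i.e. Gamma(15, 55.7).
Mode = (a−1)/b = 14/55.7 ≈ 0.2513.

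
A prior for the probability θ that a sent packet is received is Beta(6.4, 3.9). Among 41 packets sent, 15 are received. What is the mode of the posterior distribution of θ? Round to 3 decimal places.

θ̂_MAP = 0.414

Prior: Beta(6.4, 3.9).
Data: 15 successes in 41 trials. The binomial likelihood contributes θ^15(1−θ)^26, so the posterior is Beta(6.4+15, 3.9+26) = Beta(21.4, 29.9).
For Beta(a, b) with a, b > 1 the mode is (a−1)/(a+b−2) = 20.4/49.3 ≈ 0.414.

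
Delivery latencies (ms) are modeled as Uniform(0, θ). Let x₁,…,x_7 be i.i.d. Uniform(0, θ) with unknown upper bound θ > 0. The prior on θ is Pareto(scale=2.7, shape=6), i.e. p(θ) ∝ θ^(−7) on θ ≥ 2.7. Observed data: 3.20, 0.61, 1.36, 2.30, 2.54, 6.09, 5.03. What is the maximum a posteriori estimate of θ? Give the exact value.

The Uniform(0, θ) likelihood is θ^(−n) for θ ≥ max(xᵢ), zero otherwise. Here max(xᵢ) = 6.09.
Posterior ∝ θ^(−7) · θ^(−7) = θ^(−14) on θ ≥ max(2.7, 6.09) = 6.09.
This density is strictly decreasing in θ, so the posterior mode lies at the lower boundary of the support.

θ̂_MAP = 6.09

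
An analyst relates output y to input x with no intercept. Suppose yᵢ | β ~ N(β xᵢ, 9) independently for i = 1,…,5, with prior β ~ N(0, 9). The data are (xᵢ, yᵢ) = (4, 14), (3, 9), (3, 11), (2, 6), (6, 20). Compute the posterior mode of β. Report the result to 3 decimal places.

β̂_MAP = 3.307

log p(β | y) = −Σ(yᵢ − βxᵢ)²/(2·9) − β²/(2·9) + const.
Setting the derivative to zero: Σxᵢ(yᵢ − βxᵢ)/9 − β/9 = 0, so β = Σxᵢyᵢ / (Σxᵢ² + σ²/τ²).
Σxᵢyᵢ = 4·14 + 3·9 + 3·11 + 2·6 + 6·20 = 248; Σxᵢ² = 74; σ²/τ² = 1.
β̂_MAP = 248 / (74 + 1) = 248/75 ≈ 3.307.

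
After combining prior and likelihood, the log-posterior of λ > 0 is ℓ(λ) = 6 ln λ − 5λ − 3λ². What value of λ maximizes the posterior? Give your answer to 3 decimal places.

ℓ'(λ) = 6/λ − 5 − 6λ. Setting this to zero and multiplying by λ: 6λ² + 5λ − 6 = 0.
λ = (−5 + √(5² + 4·6·6)) / (2·6) = (−5 + √169) / 12 = (−5 + 13)/12 = 2/3.
ℓ''(λ) = −6/λ² − 6 < 0, confirming a maximum.

λ̂_MAP = 0.667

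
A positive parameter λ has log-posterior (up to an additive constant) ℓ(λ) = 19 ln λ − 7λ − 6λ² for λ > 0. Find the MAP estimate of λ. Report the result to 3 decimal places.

ℓ'(λ) = 19/λ − 7 − 12λ. Setting this to zero and multiplying by λ: 12λ² + 7λ − 19 = 0.
λ = (−7 + √(7² + 4·12·19)) / (2·12) = (−7 + √961) / 24 = (−7 + 31)/24 = 1.
ℓ''(λ) = −19/λ² − 12 < 0, confirming a maximum.

λ̂_MAP = 1.000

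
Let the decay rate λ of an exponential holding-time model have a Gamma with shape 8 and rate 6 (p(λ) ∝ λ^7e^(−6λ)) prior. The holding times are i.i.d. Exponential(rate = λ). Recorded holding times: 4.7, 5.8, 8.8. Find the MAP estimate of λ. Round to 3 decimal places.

The Exponential(rate=λ) likelihood is ∝ λ^n e^(−λΣtᵢ). Here n = 3 and Σtᵢ = 4.7 + 5.8 + 8.8 = 19.3.
Posterior ∝ λ^7e^(−6λ) · λ^3e^(−19.3λ) = λ^10e^(−25.3λ), i.e. Gamma(11, 25.3).
Mode = (a−1)/b = 10/25.3 ≈ 0.395.

λ̂_MAP = 0.395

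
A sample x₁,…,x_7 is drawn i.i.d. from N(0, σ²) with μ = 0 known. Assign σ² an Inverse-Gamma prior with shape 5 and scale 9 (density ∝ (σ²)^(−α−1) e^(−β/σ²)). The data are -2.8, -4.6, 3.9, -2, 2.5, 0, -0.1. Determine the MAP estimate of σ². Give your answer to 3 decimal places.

Sum of squared deviations about the known mean: SS = (-2.8−0)² + (-4.6−0)² + (3.9−0)² + (-2−0)² + (2.5−0)² + (0−0)² + (-0.1−0)² = 54.47.
The Normal likelihood contributes (σ²)^(−n/2) exp(−SS/(2σ²)), so the posterior is Inverse-Gamma(α + n/2, β + SS/2) = Inverse-Gamma(8.5, 36.235).
The mode of Inverse-Gamma(a, b) is b/(a+1) = 36.235/9.5 ≈ 3.814.

σ̂²_MAP = 3.814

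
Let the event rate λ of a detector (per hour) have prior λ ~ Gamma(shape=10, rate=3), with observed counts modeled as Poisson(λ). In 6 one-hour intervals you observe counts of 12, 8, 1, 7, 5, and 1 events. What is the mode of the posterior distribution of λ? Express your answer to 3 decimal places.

Σxᵢ = 12+8+1+7+5+1 = 34, with n = 6.
Posterior ∝ λ^9e^(−3λ) · λ^34e^(−6λ) = λ^43e^(−9λ), i.e. Gamma(shape=44, rate=9).
The mode of a Gamma(a, b) with a ≥ 1 (shape–rate) is (a−1)/b = 43/9 ≈ 4.778.

λ̂_MAP = 4.778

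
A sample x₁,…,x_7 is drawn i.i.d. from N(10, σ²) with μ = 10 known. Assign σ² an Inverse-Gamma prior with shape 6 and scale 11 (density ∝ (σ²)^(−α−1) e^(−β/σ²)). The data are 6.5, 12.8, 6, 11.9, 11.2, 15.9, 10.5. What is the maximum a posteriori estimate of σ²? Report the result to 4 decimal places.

Sum of squared deviations about the known mean: SS = (6.5−10)² + (12.8−10)² + (6−10)² + (11.9−10)² + (11.2−10)² + (15.9−10)² + (10.5−10)² = 76.2.
The Normal likelihood contributes (σ²)^(−n/2) exp(−SS/(2σ²)), so the posterior is Inverse-Gamma(α + n/2, β + SS/2) = Inverse-Gamma(9.5, 49.1).
The mode of Inverse-Gamma(a, b) is b/(a+1) = 49.1/10.5 ≈ 4.6762.

σ̂²_MAP = 4.6762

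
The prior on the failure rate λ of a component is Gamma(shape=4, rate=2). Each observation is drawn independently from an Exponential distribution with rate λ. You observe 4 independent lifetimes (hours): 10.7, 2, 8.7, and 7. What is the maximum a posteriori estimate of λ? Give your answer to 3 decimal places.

λ̂_MAP = 0.230

The Exponential(rate=λ) likelihood is ∝ λ^n e^(−λΣtᵢ). Here n = 4 and Σtᵢ = 10.7 + 2 + 8.7 + 7 = 28.4.
Posterior ∝ λ^3e^(−2λ) · λ^4e^(−28.4λ) = λ^7e^(−30.4λ), i.e. Gamma(8, 30.4).
Mode = (a−1)/b = 7/30.4 ≈ 0.230.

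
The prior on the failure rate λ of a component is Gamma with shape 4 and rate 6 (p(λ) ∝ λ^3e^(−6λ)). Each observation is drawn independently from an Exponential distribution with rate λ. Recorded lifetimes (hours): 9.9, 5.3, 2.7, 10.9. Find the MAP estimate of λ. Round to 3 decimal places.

λ̂_MAP = 0.201

The Exponential(rate=λ) likelihood is ∝ λ^n e^(−λΣtᵢ). Here n = 4 and Σtᵢ = 9.9 + 5.3 + 2.7 + 10.9 = 28.8.
Posterior ∝ λ^3e^(−6λ) · λ^4e^(−28.8λ) = λ^7e^(−34.8λ), i.e. Gamma(8, 34.8).
Mode = (a−1)/b = 7/34.8 ≈ 0.201.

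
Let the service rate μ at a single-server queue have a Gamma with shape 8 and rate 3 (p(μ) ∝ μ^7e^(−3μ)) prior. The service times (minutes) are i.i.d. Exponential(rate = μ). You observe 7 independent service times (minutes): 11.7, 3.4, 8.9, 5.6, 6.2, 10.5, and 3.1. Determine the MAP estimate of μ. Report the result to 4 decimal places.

The Exponential(rate=μ) likelihood is ∝ μ^n e^(−μΣtᵢ). Here n = 7 and Σtᵢ = 11.7 + 3.4 + 8.9 + 5.6 + 6.2 + 10.5 + 3.1 = 49.4.
Posterior ∝ μ^7e^(−3μ) · μ^7e^(−49.4μ) = μ^14e^(−52.4μ), i.e. Gamma(15, 52.4).
Mode = (a−1)/b = 14/52.4 ≈ 0.2672.

μ̂_MAP = 0.2672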